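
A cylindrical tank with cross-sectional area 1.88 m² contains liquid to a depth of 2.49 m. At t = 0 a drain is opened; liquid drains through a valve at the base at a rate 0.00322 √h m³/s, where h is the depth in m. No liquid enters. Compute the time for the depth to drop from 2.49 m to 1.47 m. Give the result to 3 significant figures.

427 s

A dh/dt = −Q_out = −0.00322 √h.
This is separable: 2 d(√h)/dt = −0.00322/A, so √h = √h₀ − (0.00322/(2A)) t.
t = 2A(√h₀ − √h)/0.00322 = 2·1.88·(√2.49 − √1.47)/0.00322
  = 3.7600 × (1.5780 − 1.2124) / 0.00322 = 426.84 s.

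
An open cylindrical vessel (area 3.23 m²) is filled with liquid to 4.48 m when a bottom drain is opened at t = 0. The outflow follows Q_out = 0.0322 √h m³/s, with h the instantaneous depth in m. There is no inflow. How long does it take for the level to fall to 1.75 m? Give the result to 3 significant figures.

159 s

Accumulation of liquid (constant cross-section A): A dh/dt = −0.0322 √h.
∫ h^(−1/2) dh = −(0.0322/A) ∫ dt, giving 2√h = 2√h₀ − (0.0322/A) t.
t = 2A(√h₀ − √h)/0.0322 = 2·3.23·(√4.48 − √1.75)/0.0322
  = 6.4600 × (2.1166 − 1.3229) / 0.0322 = 159.24 s.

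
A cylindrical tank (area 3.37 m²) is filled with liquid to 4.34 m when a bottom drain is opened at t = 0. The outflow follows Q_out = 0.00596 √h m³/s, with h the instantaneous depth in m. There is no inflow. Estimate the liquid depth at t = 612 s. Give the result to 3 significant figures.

2.38 m

A dh/dt = −Q_out = −0.00596 √h.
This is separable: 2 d(√h)/dt = −0.00596/A, so √h = √h₀ − (0.00596/(2A)) t.
√h = √4.34 − 0.00596·612/(2·3.37) = 2.0833 − 0.54118 = 1.5421.
h = 1.5421² = 2.3780 m.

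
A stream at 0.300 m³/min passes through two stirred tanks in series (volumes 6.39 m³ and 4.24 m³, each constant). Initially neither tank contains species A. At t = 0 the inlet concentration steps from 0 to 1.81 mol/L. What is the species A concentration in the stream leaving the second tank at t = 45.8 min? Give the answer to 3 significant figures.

Time constants: τᵢ = Vᵢ/Q for each well-mixed tank.
τ₁ = 6.39/0.300 = 21.300 min; τ₂ = 4.24/0.300 = 14.133 min.
Solving the cascade with C₁(0)=C₂(0)=0 gives C₂(t) = C_in[1 − (τ₁ e^(−t/τ₁) − τ₂ e^(−t/τ₂))/(τ₁ − τ₂)].
At t = 45.8: e^(−t/τ₁) = 0.11646, e^(−t/τ₂) = 0.039142.
C₂ = 1.81·[1 − (21.300·0.11646 − 14.133·0.039142)/(7.1667)] = 1.81·0.73107 = 1.3232 mol/L.

1.32 mol/L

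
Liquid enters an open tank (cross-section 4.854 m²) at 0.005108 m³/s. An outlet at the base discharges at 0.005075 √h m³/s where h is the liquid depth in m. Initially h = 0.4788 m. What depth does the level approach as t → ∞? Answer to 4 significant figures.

Mass balance (ρ constant): A dh/dt = Q_in − 0.005075 √h. At steady state dh/dt = 0:
Q_in = 0.005075 √h_ss ⇒ √h_ss = 0.005108/0.005075 = 1.00650.
h_ss = 1.00650² = 1.01305 m. (Since h₀ = 0.4788 m < h_ss, the level will rise toward this value.)

1.013 m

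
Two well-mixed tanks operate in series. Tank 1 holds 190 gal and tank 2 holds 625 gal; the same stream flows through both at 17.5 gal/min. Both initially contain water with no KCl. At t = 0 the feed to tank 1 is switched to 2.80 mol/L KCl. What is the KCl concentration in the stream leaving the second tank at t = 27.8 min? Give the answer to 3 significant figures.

Time constants: τᵢ = Vᵢ/Q for each well-mixed tank.
τ₁ = 190/17.5 = 10.857 min; τ₂ = 625/17.5 = 35.714 min.
Tank 1: C₁ = C_in(1 − e^(−t/τ₁)). Tank 2 (τ₁ ≠ τ₂): C₂ = C_in[1 − (τ₁ e^(−t/τ₁) − τ₂ e^(−t/τ₂))/(τ₁ − τ₂)].
At t = 27.8: e^(−t/τ₁) = 0.077264, e^(−t/τ₂) = 0.45914.
C₂ = 2.80·[1 − (10.857·0.077264 − 35.714·0.45914)/(-24.857)] = 2.80·0.37406 = 1.0474 mol/L.

1.05 mol/L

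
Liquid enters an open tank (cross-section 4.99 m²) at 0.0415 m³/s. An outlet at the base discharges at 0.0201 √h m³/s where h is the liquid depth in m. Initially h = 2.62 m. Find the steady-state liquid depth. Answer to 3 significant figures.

4.26 m

A dh/dt = Q_in − 0.0201 √h. Steady state requires inflow = outflow:
Q_in = 0.0201 √h_ss ⇒ √h_ss = 0.0415/0.0201 = 2.0647.
h_ss = 2.0647² = 4.2629 m. (Since h₀ = 2.62 m < h_ss, the level will rise toward this value.)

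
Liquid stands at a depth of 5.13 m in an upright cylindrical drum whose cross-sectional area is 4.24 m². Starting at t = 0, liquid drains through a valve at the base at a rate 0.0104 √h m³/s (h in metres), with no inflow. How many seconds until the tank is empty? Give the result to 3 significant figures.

A dh/dt = −Q_out = −0.0104 √h.
This is separable: 2 d(√h)/dt = −0.0104/A, so √h = √h₀ − (0.0104/(2A)) t.
Set h = 0: 2√h₀ = (0.0104/A) t_empty ⇒ t_empty = 2A√h₀/0.0104.
t_empty = 2·4.24·√5.13/0.0104 = 8.4800·2.2650/0.0104 = 1846.8 s.

1850 s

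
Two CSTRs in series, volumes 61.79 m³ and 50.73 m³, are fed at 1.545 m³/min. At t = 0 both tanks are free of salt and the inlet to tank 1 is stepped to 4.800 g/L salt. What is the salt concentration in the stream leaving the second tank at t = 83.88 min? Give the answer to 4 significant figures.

Species balance on tank i: dCᵢ/dt = (Cᵢ₋₁ − Cᵢ)/τᵢ with τᵢ = Vᵢ/Q.
τ₁ = 61.79/1.545 = 39.9935 min; τ₂ = 50.73/1.545 = 32.8350 min.
Solving the cascade with C₁(0)=C₂(0)=0 gives C₂(t) = C_in[1 − (τ₁ e^(−t/τ₁) − τ₂ e^(−t/τ₂))/(τ₁ − τ₂)].
At t = 83.88: e^(−t/τ₁) = 0.122783, e^(−t/τ₂) = 0.0777237.
C₂ = 4.800·[1 − (39.9935·0.122783 − 32.8350·0.0777237)/(7.15858)] = 4.800·0.670541 = 3.21860 g/L.

3.219 g/L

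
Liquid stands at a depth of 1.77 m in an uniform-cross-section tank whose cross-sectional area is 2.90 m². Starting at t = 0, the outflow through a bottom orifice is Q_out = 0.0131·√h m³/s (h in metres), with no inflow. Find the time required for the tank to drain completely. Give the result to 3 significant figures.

With no inflow, A dh/dt = −0.0131 √h.
Separate and integrate: 2(√h − √h₀) = −(0.0131/A) t.
Set h = 0: 2√h₀ = (0.0131/A) t_empty ⇒ t_empty = 2A√h₀/0.0131.
t_empty = 2·2.90·√1.77/0.0131 = 5.8000·1.3304/0.0131 = 589.04 s.

589 s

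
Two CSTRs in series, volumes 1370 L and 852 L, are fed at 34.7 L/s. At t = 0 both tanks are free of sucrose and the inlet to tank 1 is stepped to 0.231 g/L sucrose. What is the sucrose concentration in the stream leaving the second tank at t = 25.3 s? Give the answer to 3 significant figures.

0.0447 g/L

Time constants: τᵢ = Vᵢ/Q for each well-mixed tank.
τ₁ = 1370/34.7 = 39.481 s; τ₂ = 852/34.7 = 24.553 s.
Solving the cascade with C₁(0)=C₂(0)=0 gives C₂(t) = C_in[1 − (τ₁ e^(−t/τ₁) − τ₂ e^(−t/τ₂))/(τ₁ − τ₂)].
At t = 25.3: e^(−t/τ₁) = 0.52687, e^(−t/τ₂) = 0.35686.
C₂ = 0.231·[1 − (39.481·0.52687 − 24.553·0.35686)/(14.928)] = 0.231·0.19351 = 0.044701 g/L.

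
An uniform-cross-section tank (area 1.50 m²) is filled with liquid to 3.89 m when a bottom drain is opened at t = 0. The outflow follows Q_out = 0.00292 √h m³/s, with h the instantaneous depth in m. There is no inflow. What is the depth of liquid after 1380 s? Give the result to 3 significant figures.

A dh/dt = −Q_out = −0.00292 √h.
Separate and integrate: 2(√h − √h₀) = −(0.00292/A) t.
√h = √3.89 − 0.00292·1380/(2·1.50) = 1.9723 − 1.3432 = 0.62911.
h = 0.62911² = 0.39578 m.

0.396 m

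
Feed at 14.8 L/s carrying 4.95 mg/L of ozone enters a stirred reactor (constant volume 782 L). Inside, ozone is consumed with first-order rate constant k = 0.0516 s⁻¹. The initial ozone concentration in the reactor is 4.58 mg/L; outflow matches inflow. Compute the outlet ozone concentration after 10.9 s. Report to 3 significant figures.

2.84 mg/L

Accumulation = in − out − consumed: V dC/dt = Q C_in − Q C − k V C.
dC/dt = (Q/V) C_in − (Q/V + k) C; effective rate a = Q/V + k = 0.018926 + 0.0516 = 0.070526 s⁻¹.
C_ss = Q C_in/(Q + kV) = 1.3283 mg/L; C(t) = C_ss + (C₀ − C_ss) e^(−a t).
C(10.9) = 1.3283 + (3.2517)·e^(−0.070526·10.9) = 1.3283 + (3.2517)·0.46360 = 2.8358 mg/L.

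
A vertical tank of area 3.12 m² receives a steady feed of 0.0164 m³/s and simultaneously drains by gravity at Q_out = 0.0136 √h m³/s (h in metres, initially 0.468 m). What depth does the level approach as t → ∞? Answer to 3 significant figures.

1.45 m

Level balance: A dh/dt = 0.0164 − 0.0136 √h. Setting dh/dt = 0:
Q_in = 0.0136 √h_ss ⇒ √h_ss = 0.0164/0.0136 = 1.2059.
h_ss = 1.2059² = 1.4542 m. (Since h₀ = 0.468 m < h_ss, the level will rise toward this value.)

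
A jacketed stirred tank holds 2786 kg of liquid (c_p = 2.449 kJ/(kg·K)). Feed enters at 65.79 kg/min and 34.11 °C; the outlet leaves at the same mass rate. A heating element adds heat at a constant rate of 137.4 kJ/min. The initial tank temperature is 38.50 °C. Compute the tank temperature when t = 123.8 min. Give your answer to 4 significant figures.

35.15 °C

Unsteady energy balance on the tank contents: M c_p dT/dt = ṁ c_p (T_in − T) + 137.4.
Rearrange: dT/dt = (T_ss − T)/τ with τ = M/ṁ = 42.3469 min and T_ss = T_in + Q̇/(ṁ c_p) = 34.9628 °C.
Solution: T(t) = T_ss + (T₀ − T_ss) e^(−t/τ).
T(123.8) = 34.9628 + (3.53722)·e^(−123.8/42.3469) = 34.9628 + (3.53722)·0.0537466 = 35.1529 °C.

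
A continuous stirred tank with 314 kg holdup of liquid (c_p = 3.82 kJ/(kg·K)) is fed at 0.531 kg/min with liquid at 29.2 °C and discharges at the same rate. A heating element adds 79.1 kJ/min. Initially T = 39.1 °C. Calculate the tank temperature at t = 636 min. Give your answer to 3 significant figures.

M c_p dT/dt = ṁ c_p (T_in − T) + Q̇.
τ = M/ṁ = 591.34 min; T_ss = T_in + Q̇/(ṁ c_p) = 29.2 + 79.1/(0.531·3.82) = 68.196 °C.
This is linear first-order; T(t) = T_ss + (T₀ − T_ss) e^(−t/τ).
T(636) = 68.196 + (-29.096)·e^(−636/591.34) = 68.196 + (-29.096)·0.34112 = 58.271 °C.

58.3 °C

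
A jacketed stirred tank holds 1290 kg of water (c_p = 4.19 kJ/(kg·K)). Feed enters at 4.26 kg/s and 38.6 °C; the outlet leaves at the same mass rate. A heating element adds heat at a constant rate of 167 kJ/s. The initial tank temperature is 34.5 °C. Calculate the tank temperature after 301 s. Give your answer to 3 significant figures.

43.0 °C

M c_p dT/dt = ṁ c_p (T_in − T) + Q̇.
τ = M/ṁ = 302.82 s; T_ss = T_in + Q̇/(ṁ c_p) = 38.6 + 167/(4.26·4.19) = 47.956 °C.
Solution: T(t) = T_ss + (T₀ − T_ss) e^(−t/τ).
T(301) = 47.956 + (-13.456)·e^(−301/302.82) = 47.956 + (-13.456)·0.37009 = 42.976 °C.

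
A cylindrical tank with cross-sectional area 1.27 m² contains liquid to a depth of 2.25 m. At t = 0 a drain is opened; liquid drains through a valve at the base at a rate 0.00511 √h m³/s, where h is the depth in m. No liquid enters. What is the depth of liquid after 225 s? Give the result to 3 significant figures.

Mass balance (ρ constant): A dh/dt = −0.00511 √h.
∫ h^(−1/2) dh = −(0.00511/A) ∫ dt, giving 2√h = 2√h₀ − (0.00511/A) t.
√h = √2.25 − 0.00511·225/(2·1.27) = 1.5000 − 0.45266 = 1.0473.
h = 1.0473² = 1.0969 m.

1.10 m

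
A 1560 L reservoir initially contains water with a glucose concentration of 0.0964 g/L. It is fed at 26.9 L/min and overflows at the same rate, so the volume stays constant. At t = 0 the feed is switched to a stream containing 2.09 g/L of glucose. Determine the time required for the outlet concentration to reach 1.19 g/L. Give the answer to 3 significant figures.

46.1 min

Species balance: V dC/dt = Q(C_in − C) ⇒ τ = V/Q = 57.993 min.
C(t) = C_in + (C₀ − C_in) e^(−t/τ). Set C = 1.19 and solve for t:
e^(−t/τ) = (C − C_in)/(C₀ − C_in) = (1.19 − 2.09)/(0.0964 − 2.09) = 0.45144
t = −τ ln(…) = 57.993 × 0.79530 = 46.122 min.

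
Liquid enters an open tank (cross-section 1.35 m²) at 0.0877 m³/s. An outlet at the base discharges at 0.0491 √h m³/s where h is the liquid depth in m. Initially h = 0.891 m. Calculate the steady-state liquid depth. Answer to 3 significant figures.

A dh/dt = Q_in − 0.0491 √h. Steady state requires inflow = outflow:
Q_in = 0.0491 √h_ss ⇒ √h_ss = 0.0877/0.0491 = 1.7862.
h_ss = 1.7862² = 3.1903 m. (Since h₀ = 0.891 m < h_ss, the level will rise toward this value.)

3.19 m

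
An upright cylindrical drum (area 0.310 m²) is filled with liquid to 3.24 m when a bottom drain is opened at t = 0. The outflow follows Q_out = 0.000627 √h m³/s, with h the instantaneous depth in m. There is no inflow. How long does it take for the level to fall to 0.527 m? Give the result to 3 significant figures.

1060 s

Mass balance (ρ constant): A dh/dt = −0.000627 √h.
This is separable: 2 d(√h)/dt = −0.000627/A, so √h = √h₀ − (0.000627/(2A)) t.
t = 2A(√h₀ − √h)/0.000627 = 2·0.310·(√3.24 − √0.527)/0.000627
  = 0.62000 × (1.8000 − 0.72595) / 0.000627 = 1062.1 s.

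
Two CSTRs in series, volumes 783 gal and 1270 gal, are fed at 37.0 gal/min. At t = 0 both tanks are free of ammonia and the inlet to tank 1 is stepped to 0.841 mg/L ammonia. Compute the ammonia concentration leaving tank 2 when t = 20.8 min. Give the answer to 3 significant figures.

0.151 mg/L

Species balance on tank i: dCᵢ/dt = (Cᵢ₋₁ − Cᵢ)/τᵢ with τᵢ = Vᵢ/Q.
τ₁ = 783/37.0 = 21.162 min; τ₂ = 1270/37.0 = 34.324 min.
Solving the cascade with C₁(0)=C₂(0)=0 gives C₂(t) = C_in[1 − (τ₁ e^(−t/τ₁) − τ₂ e^(−t/τ₂))/(τ₁ − τ₂)].
At t = 20.8: e^(−t/τ₁) = 0.37423, e^(−t/τ₂) = 0.54554.
C₂ = 0.841·[1 − (21.162·0.37423 − 34.324·0.54554)/(-13.162)] = 0.841·0.17903 = 0.15057 mg/L.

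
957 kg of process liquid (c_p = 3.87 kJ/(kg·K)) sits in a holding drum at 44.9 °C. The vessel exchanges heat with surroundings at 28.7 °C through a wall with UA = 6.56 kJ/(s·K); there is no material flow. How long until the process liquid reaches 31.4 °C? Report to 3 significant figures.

1010 s

Unsteady energy balance on the tank contents: M c_p dT/dt = −UA(T − T_amb).
τ = M c_p/UA = 564.57 s; T_ss = T_amb = 28.700 °C.
T(t) = T_ss + (T₀ − T_ss)e^(−t/τ); set T = 31.4:
t = −τ ln[(T − T_ss)/(T₀ − T_ss)] = −564.57 · ln(0.16667) = 1011.6 s.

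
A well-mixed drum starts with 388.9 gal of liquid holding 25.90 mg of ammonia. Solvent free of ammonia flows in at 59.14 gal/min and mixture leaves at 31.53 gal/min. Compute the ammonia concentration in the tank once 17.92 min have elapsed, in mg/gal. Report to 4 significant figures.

0.01148 mg/gal

Let m(t) be the amount of ammonia. Volume: V(t) = V₀ + (Q_in − Q_out) t = 388.9 + 27.6100 t; V(17.92) = 883.671 gal.
No ammonia enters, so dm/dt = −Q_out · (m/V).
Separate: dm/m = −Q_out dt/V(t) ⇒ ln(m/m₀) = −(Q_out/(Q_in−Q_out)) ln(V/V₀).
m = m₀ (V₀/V)^(Q_out/(Q_in−Q_out)) = 25.90 × (388.9/883.671)^(1.14198) = 10.1447 mg.
C = m/V = 10.1447/883.671 = 0.0114802 mg/gal.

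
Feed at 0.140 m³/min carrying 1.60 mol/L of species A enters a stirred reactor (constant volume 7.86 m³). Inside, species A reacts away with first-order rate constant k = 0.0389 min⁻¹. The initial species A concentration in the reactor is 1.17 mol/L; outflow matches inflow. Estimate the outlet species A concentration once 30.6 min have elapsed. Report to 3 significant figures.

0.620 mol/L

Accumulation = in − out − consumed: V dC/dt = Q C_in − Q C − k V C.
dC/dt = (Q/V) C_in − (Q/V + k) C; effective rate a = Q/V + k = 0.017812 + 0.0389 = 0.056712 min⁻¹.
C_ss = Q C_in/(Q + kV) = 0.50252 mol/L; C(t) = C_ss + (C₀ − C_ss) e^(−a t).
C(30.6) = 0.50252 + (0.66748)·e^(−0.056712·30.6) = 0.50252 + (0.66748)·0.17633 = 0.62022 mol/L.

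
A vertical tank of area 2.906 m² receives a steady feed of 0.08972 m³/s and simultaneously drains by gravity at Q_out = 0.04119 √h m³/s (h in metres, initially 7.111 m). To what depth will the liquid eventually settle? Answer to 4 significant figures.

4.745 m

Level balance: A dh/dt = 0.08972 − 0.04119 √h. Setting dh/dt = 0:
Q_in = 0.04119 √h_ss ⇒ √h_ss = 0.08972/0.04119 = 2.17820.
h_ss = 2.17820² = 4.74455 m. (Since h₀ = 7.111 m > h_ss, the level will fall toward this value.)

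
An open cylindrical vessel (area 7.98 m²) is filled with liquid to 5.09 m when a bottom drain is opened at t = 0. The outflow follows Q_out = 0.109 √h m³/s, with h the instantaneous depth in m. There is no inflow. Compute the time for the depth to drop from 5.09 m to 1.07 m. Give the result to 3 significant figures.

179 s

With no inflow, A dh/dt = −0.109 √h.
∫ h^(−1/2) dh = −(0.109/A) ∫ dt, giving 2√h = 2√h₀ − (0.109/A) t.
t = 2A(√h₀ − √h)/0.109 = 2·7.98·(√5.09 − √1.07)/0.109
  = 15.960 × (2.2561 − 1.0344) / 0.109 = 178.88 s.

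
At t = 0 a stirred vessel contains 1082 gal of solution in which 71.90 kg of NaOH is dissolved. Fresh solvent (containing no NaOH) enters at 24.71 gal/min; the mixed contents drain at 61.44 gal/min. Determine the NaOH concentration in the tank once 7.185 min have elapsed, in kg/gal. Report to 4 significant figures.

Total volume: dV/dt = Q_in − Q_out = -36.7300 gal/min, so V(t) = 1082 − 36.7300 t and V(7.185) = 818.095 gal.
Solute balance: dm/dt = 0 − Q_out C = −Q_out m/V(t).
dm/m = −Q_out dt/(V₀ − 36.7300 t); integrating gives ln(m/m₀) = −(Q_out/(Q_in−Q_out)) ln(V/V₀).
m = m₀ (V₀/V)^(Q_out/(Q_in−Q_out)) = 71.90 × (1082/818.095)^(-1.67275) = 45.0420 kg.
C = m/V = 45.0420/818.095 = 0.0550572 kg/gal.

0.05506 kg/gal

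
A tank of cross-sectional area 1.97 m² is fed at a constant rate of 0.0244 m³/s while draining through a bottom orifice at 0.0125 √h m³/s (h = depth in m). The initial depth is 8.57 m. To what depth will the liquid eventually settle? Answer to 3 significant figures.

3.81 m

A dh/dt = Q_in − 0.0125 √h. Steady state requires inflow = outflow:
Q_in = 0.0125 √h_ss ⇒ √h_ss = 0.0244/0.0125 = 1.9520.
h_ss = 1.9520² = 3.8103 m. (Since h₀ = 8.57 m > h_ss, the level will fall toward this value.)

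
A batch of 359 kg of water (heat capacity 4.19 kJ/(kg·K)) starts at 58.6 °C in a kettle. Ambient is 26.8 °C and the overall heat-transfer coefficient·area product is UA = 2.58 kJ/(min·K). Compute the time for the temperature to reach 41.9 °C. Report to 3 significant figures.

Lumped-capacitance energy balance: M c_p dT/dt = UA(T_amb − T).
τ = M c_p/UA = 583.03 min; T_ss = T_amb = 26.800 °C.
T(t) = T_ss + (T₀ − T_ss)e^(−t/τ); set T = 41.9:
t = −τ ln[(T − T_ss)/(T₀ − T_ss)] = −583.03 · ln(0.47484) = 434.22 min.

434 min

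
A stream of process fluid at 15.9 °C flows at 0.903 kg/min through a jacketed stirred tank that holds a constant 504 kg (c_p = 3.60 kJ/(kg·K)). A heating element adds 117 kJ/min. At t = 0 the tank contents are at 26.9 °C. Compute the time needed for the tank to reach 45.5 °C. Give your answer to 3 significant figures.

M c_p dT/dt = ṁ c_p (T_in − T) + Q̇.
τ = M/ṁ = 558.14 min; T_ss = T_in + Q̇/(ṁ c_p) = 51.891 °C.
T(t) = T_ss + (T₀ − T_ss) e^(−t/τ). Set T = 45.5:
e^(−t/τ) = (45.5 − 51.891)/(26.9 − 51.891) = 0.25574
t = −558.14 · ln(0.25574) = 761.08 min.

761 min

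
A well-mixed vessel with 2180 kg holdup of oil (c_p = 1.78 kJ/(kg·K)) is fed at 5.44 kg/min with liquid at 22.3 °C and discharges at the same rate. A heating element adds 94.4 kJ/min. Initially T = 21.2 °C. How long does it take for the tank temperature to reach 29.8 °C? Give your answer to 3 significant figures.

M c_p dT/dt = ṁ c_p (T_in − T) + Q̇.
τ = M/ṁ = 400.74 min; T_ss = T_in + Q̇/(ṁ c_p) = 32.049 °C.
T(t) = T_ss + (T₀ − T_ss) e^(−t/τ). Set T = 29.8:
e^(−t/τ) = (29.8 − 32.049)/(21.2 − 32.049) = 0.20729
t = −400.74 · ln(0.20729) = 630.61 min.

631 min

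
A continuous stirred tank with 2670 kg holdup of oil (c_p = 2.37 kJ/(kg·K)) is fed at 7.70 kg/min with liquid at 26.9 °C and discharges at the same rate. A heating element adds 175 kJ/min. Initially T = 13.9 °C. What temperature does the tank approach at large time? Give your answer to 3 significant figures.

36.5 °C

M c_p dT/dt = ṁ c_p (T_in − T) + Q̇.
At steady state dT/dt = 0 ⇒ T_ss = T_in + Q̇/(ṁ c_p) = 26.9 + 175/(7.70·2.37) = 36.490 °C.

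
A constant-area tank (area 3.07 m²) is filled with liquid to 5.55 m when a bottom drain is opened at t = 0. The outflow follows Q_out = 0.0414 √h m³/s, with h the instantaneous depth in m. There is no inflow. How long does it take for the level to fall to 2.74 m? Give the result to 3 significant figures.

104 s

A dh/dt = −Q_out = −0.0414 √h.
∫ h^(−1/2) dh = −(0.0414/A) ∫ dt, giving 2√h = 2√h₀ − (0.0414/A) t.
t = 2A(√h₀ − √h)/0.0414 = 2·3.07·(√5.55 − √2.74)/0.0414
  = 6.1400 × (2.3558 − 1.6553) / 0.0414 = 103.90 s.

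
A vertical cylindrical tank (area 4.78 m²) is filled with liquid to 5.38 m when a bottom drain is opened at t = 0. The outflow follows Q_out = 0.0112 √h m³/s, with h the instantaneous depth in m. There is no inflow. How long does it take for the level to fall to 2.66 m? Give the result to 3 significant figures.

Volume balance on the tank: A dh/dt = −0.0112 √h.
Separate and integrate: 2(√h − √h₀) = −(0.0112/A) t.
t = 2A(√h₀ − √h)/0.0112 = 2·4.78·(√5.38 − √2.66)/0.0112
  = 9.5600 × (2.3195 − 1.6310) / 0.0112 = 587.71 s.

588 s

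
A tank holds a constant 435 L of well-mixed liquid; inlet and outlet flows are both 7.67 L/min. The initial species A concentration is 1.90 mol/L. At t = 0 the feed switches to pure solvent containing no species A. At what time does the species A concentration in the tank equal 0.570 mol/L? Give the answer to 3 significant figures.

Species balance: V dC/dt = Q(C_in − C) ⇒ τ = V/Q = 56.714 min.
C(t) = C_in + (C₀ − C_in) e^(−t/τ). Set C = 0.570 and solve for t:
e^(−t/τ) = (C − C_in)/(C₀ − C_in) = (0.570 − 0)/(1.90 − 0) = 0.30000
t = −τ ln(…) = 56.714 × 1.2040 = 68.283 min.

68.3 min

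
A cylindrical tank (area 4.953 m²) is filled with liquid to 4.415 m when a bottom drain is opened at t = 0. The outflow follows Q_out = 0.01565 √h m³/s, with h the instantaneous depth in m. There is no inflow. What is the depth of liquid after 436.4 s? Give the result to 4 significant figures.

Mass balance (ρ constant): A dh/dt = −0.01565 √h.
This is separable: 2 d(√h)/dt = −0.01565/A, so √h = √h₀ − (0.01565/(2A)) t.
√h = √4.415 − 0.01565·436.4/(2·4.953) = 2.10119 − 0.689447 = 1.41174.
h = 1.41174² = 1.99302 m.

1.993 m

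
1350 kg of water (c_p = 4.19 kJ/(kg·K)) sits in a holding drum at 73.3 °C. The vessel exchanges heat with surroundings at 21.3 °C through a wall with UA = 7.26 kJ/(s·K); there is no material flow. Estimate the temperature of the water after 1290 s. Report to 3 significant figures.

First-law balance (no shaft work): M c_p dT/dt = −UA(T − T_amb).
dT/dt = (T_ss − T)/τ with T_ss = T_amb = 21.300 °C, τ = M c_p/UA = 1350·4.19/7.26 = 779.13 s.
This is linear first-order; T(t) = T_ss + (T₀ − T_ss) e^(−t/τ).
T(1290) = 21.300 + (52.000)·0.19096 = 31.230 °C.

31.2 °C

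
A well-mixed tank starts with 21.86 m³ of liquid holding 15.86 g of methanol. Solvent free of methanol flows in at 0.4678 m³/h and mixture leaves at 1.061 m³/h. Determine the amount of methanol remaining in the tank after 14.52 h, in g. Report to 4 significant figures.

6.475 g

Let m(t) be the amount of methanol. Volume: V(t) = V₀ + (Q_in − Q_out) t = 21.86 − 0.593200 t; V(14.52) = 13.2467 m³.
No methanol enters, so dm/dt = −Q_out · (m/V).
Separate: dm/m = −Q_out dt/V(t) ⇒ ln(m/m₀) = −(Q_out/(Q_in−Q_out)) ln(V/V₀).
m = m₀ (V₀/V)^(Q_out/(Q_in−Q_out)) = 15.86 × (21.86/13.2467)^(-1.78860) = 6.47453 g.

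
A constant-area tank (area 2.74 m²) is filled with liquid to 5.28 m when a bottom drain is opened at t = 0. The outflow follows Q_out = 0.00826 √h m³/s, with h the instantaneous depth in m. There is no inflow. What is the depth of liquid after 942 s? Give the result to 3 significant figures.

0.771 m

With no inflow, A dh/dt = −0.00826 √h.
Separate and integrate: 2(√h − √h₀) = −(0.00826/A) t.
√h = √5.28 − 0.00826·942/(2·2.74) = 2.2978 − 1.4199 = 0.87795.
h = 0.87795² = 0.77079 m.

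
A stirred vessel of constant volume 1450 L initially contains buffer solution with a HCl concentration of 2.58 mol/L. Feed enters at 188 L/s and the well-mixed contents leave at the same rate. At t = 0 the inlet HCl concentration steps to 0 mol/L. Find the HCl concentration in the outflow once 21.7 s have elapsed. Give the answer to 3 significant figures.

Species balance on the tank: V dC/dt = Q(C_in − C).
Rewrite as dC/dt + C/τ = C_in/τ, τ = V/Q = 7.7128 s.
C approaches C_in exponentially: C(t) = C_in + (C₀ − C_in) e^(−t/τ).
C(21.7) = 0 + (2.58 − 0)·e^(−21.7/7.7128) = 0 + (2.5800)·0.059994 = 0.15478 mol/L.

0.155 mol/L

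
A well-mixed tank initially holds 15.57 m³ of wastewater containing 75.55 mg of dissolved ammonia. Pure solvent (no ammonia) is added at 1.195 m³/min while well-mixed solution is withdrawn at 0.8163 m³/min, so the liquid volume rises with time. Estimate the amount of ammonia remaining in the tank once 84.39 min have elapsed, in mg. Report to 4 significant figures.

Let m(t) be the amount of ammonia. Volume: V(t) = V₀ + (Q_in − Q_out) t = 15.57 + 0.378700 t; V(84.39) = 47.5285 m³.
No ammonia enters, so dm/dt = −Q_out · (m/V).
dm/m = −Q_out dt/(V₀ + 0.378700 t); integrating gives ln(m/m₀) = −(Q_out/(Q_in−Q_out)) ln(V/V₀).
m = m₀ (V₀/V)^(Q_out/(Q_in−Q_out)) = 75.55 × (15.57/47.5285)^(2.15553) = 6.81589 mg.

6.816 mg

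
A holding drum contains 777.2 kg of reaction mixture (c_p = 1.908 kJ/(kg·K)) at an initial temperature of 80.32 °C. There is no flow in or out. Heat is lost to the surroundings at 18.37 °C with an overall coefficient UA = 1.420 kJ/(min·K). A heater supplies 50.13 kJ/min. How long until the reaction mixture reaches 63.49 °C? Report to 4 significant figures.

1043 min

M c_p dT/dt = −UA(T − T_amb) + Q̇.
τ = M c_p/UA = 1044.29 min; T_ss = T_amb + Q̇/UA = 18.37 + 50.13/1.420 = 53.6728 °C.
T(t) = T_ss + (T₀ − T_ss)e^(−t/τ); set T = 63.49:
t = −τ ln[(T − T_ss)/(T₀ − T_ss)] = −1044.29 · ln(0.368414) = 1042.78 min.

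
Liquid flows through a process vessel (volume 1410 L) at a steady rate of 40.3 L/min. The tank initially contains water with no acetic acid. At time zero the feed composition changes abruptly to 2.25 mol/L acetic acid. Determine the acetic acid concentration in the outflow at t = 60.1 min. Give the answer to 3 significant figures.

1.85 mol/L

Unsteady species balance (constant V, well mixed): V dC/dt = Q(C_in − C).
Time constant τ = V/Q = 1410/40.3 = 34.988 min.
Solution: C(t) = C_in + (C₀ − C_in) e^(−t/τ).
C(60.1) = 2.25 + (0 − 2.25)·e^(−60.1/34.988) = 2.25 + (-2.2500)·0.17947 = 1.8462 mol/L.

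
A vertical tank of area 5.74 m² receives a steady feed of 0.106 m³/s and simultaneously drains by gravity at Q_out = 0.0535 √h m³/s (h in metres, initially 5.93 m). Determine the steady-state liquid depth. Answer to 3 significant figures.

Unsteady balance on liquid volume: A dh/dt = Q_in − 0.0535 √h. At steady state dh/dt = 0:
Q_in = 0.0535 √h_ss ⇒ √h_ss = 0.106/0.0535 = 1.9813.
h_ss = 1.9813² = 3.9256 m. (Since h₀ = 5.93 m > h_ss, the level will fall toward this value.)

3.93 m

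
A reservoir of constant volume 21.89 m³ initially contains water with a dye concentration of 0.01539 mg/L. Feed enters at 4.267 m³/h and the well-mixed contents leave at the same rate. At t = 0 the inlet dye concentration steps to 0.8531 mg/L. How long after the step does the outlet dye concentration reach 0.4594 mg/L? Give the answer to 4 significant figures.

Accumulation = in − out for the solute gives V dC/dt = Q(C_in − C), so τ = V/Q = 5.13007 h.
C(t) = C_in + (C₀ − C_in) e^(−t/τ). Set C = 0.4594 and solve for t:
e^(−t/τ) = (C − C_in)/(C₀ − C_in) = (0.4594 − 0.8531)/(0.01539 − 0.8531) = 0.469972
t = −τ ln(…) = 5.13007 × 0.755083 = 3.87363 h.

3.874 h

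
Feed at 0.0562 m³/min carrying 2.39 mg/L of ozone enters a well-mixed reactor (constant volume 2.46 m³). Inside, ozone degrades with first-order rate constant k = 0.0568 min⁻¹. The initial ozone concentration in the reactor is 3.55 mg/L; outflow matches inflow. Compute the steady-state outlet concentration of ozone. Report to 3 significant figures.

V dC/dt = Q(C_in − C) − k V C.
At steady state: 0 = Q C_in − (Q + kV) C_ss, so C_ss = Q C_in/(Q + kV).
C_ss = 0.0562·2.39/(0.0562 + 0.0568·2.46) = 0.13432/0.19593 = 0.68555 mg/L.

0.686 mg/L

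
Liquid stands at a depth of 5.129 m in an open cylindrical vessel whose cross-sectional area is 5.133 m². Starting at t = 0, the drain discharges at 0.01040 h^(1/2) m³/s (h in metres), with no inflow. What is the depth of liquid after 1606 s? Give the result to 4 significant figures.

0.4067 m

With no inflow, A dh/dt = −0.01040 √h.
Separate and integrate: 2(√h − √h₀) = −(0.01040/A) t.
√h = √5.129 − 0.01040·1606/(2·5.133) = 2.26473 − 1.62696 = 0.637767.
h = 0.637767² = 0.406746 m.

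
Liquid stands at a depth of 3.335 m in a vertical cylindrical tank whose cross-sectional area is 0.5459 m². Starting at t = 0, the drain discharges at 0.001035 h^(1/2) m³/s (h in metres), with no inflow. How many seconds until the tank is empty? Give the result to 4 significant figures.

With no inflow, A dh/dt = −0.001035 √h.
This is separable: 2 d(√h)/dt = −0.001035/A, so √h = √h₀ − (0.001035/(2A)) t.
Set h = 0: 2√h₀ = (0.001035/A) t_empty ⇒ t_empty = 2A√h₀/0.001035.
t_empty = 2·0.5459·√3.335/0.001035 = 1.09180·1.82620/0.001035 = 1926.42 s.

1926 s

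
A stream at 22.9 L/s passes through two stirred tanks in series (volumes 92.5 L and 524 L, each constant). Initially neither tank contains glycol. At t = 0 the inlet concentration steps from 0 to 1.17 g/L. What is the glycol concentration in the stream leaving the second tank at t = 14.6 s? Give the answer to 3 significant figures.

Each tank obeys Vᵢ dCᵢ/dt = Q(Cᵢ₋₁ − Cᵢ), so τᵢ = Vᵢ/Q.
τ₁ = 92.5/22.9 = 4.0393 s; τ₂ = 524/22.9 = 22.882 s.
Solving the cascade with C₁(0)=C₂(0)=0 gives C₂(t) = C_in[1 − (τ₁ e^(−t/τ₁) − τ₂ e^(−t/τ₂))/(τ₁ − τ₂)].
At t = 14.6: e^(−t/τ₁) = 0.026931, e^(−t/τ₂) = 0.52832.
C₂ = 1.17·[1 − (4.0393·0.026931 − 22.882·0.52832)/(-18.843)] = 1.17·0.36420 = 0.42611 g/L.

0.426 g/L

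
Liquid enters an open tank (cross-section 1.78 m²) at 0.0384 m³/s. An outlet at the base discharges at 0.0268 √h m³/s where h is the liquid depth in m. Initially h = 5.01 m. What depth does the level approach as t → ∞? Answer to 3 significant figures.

2.05 m

Volume balance on the tank: A dh/dt = Q_in − 0.0268 √h. At steady state dh/dt = 0:
Q_in = 0.0268 √h_ss ⇒ √h_ss = 0.0384/0.0268 = 1.4328.
h_ss = 1.4328² = 2.0530 m. (Since h₀ = 5.01 m > h_ss, the level will fall toward this value.)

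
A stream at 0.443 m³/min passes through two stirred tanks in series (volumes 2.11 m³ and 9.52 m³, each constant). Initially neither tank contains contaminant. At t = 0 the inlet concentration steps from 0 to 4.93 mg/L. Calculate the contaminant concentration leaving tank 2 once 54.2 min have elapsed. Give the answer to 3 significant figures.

4.42 mg/L

Species balance on tank i: dCᵢ/dt = (Cᵢ₋₁ − Cᵢ)/τᵢ with τᵢ = Vᵢ/Q.
τ₁ = 2.11/0.443 = 4.7630 min; τ₂ = 9.52/0.443 = 21.490 min.
Tank 1: C₁ = C_in(1 − e^(−t/τ₁)). Tank 2 (τ₁ ≠ τ₂): C₂ = C_in[1 − (τ₁ e^(−t/τ₁) − τ₂ e^(−t/τ₂))/(τ₁ − τ₂)].
At t = 54.2: e^(−t/τ₁) = 1.1428e-05, e^(−t/τ₂) = 0.080289.
C₂ = 4.93·[1 − (4.7630·1.1428e-05 − 21.490·0.080289)/(-16.727)] = 4.93·0.89685 = 4.4215 mg/L.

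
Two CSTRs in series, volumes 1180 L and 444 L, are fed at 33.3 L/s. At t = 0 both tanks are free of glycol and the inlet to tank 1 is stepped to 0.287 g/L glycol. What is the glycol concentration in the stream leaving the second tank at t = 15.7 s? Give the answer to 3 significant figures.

Species balance on tank i: dCᵢ/dt = (Cᵢ₋₁ − Cᵢ)/τᵢ with τᵢ = Vᵢ/Q.
τ₁ = 1180/33.3 = 35.435 s; τ₂ = 444/33.3 = 13.333 s.
Solving the cascade with C₁(0)=C₂(0)=0 gives C₂(t) = C_in[1 − (τ₁ e^(−t/τ₁) − τ₂ e^(−t/τ₂))/(τ₁ − τ₂)].
At t = 15.7: e^(−t/τ₁) = 0.64207, e^(−t/τ₂) = 0.30805.
C₂ = 0.287·[1 − (35.435·0.64207 − 13.333·0.30805)/(22.102)] = 0.287·0.15643 = 0.044895 g/L.

0.0449 g/L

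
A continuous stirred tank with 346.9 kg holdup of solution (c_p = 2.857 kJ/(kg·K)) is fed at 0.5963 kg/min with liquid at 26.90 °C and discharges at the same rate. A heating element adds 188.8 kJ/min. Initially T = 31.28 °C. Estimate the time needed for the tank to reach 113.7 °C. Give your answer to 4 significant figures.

866.0 min

M c_p dT/dt = ṁ c_p (T_in − T) + Q̇.
τ = M/ṁ = 581.754 min; T_ss = T_in + Q̇/(ṁ c_p) = 137.722 °C.
T(t) = T_ss + (T₀ − T_ss) e^(−t/τ). Set T = 113.7:
e^(−t/τ) = (113.7 − 137.722)/(31.28 − 137.722) = 0.225683
t = −581.754 · ln(0.225683) = 866.012 min.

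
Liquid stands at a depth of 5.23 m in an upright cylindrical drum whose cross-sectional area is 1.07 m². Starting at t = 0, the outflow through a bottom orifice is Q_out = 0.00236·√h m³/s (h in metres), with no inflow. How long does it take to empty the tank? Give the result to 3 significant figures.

A dh/dt = −Q_out = −0.00236 √h.
∫ h^(−1/2) dh = −(0.00236/A) ∫ dt, giving 2√h = 2√h₀ − (0.00236/A) t.
Tank is empty when √h = 0: t_empty = 2A√h₀/0.00236.
t_empty = 2·1.07·√5.23/0.00236 = 2.1400·2.2869/0.00236 = 2073.7 s.

2070 s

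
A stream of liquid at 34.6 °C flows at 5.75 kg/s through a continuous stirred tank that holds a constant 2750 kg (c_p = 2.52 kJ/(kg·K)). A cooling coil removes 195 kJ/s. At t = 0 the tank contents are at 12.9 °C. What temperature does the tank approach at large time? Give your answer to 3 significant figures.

21.1 °C

M c_p dT/dt = ṁ c_p (T_in − T) − Q̇.
At steady state dT/dt = 0 ⇒ T_ss = T_in − Q̇/(ṁ c_p) = 34.6 − 195/(5.75·2.52) = 21.142 °C.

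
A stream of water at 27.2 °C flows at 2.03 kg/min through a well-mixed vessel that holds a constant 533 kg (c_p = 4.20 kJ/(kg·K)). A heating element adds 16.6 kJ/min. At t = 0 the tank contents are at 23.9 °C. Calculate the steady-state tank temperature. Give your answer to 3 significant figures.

29.1 °C

M c_p dT/dt = ṁ c_p (T_in − T) + Q̇.
At steady state dT/dt = 0 ⇒ T_ss = T_in + Q̇/(ṁ c_p) = 27.2 + 16.6/(2.03·4.20) = 29.147 °C.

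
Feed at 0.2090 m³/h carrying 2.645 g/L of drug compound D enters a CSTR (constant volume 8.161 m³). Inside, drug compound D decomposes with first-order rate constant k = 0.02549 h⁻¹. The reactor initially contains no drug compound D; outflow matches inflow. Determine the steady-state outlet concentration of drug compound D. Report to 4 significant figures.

Accumulation = in − out − consumed: V dC/dt = Q C_in − Q C − k V C.
At steady state: 0 = Q C_in − (Q + kV) C_ss, so C_ss = Q C_in/(Q + kV).
C_ss = 0.2090·2.645/(0.2090 + 0.02549·8.161) = 0.552805/0.417024 = 1.32560 g/L.

1.326 g/L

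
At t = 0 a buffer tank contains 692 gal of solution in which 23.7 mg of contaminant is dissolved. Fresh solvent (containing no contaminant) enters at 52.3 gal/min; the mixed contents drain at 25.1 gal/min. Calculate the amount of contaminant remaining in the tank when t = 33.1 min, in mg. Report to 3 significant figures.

Total volume: dV/dt = Q_in − Q_out = 27.200 gal/min, so V(t) = 692 + 27.200 t and V(33.1) = 1592.3 gal.
Species balance (pure solvent in): dm/dt = −Q_out · m/V(t).
dm/m = −Q_out dt/(V₀ + 27.200 t); integrating gives ln(m/m₀) = −(Q_out/(Q_in−Q_out)) ln(V/V₀).
m = m₀ (V₀/V)^(Q_out/(Q_in−Q_out)) = 23.7 × (692/1592.3)^(0.92279) = 10.984 mg.

11.0 mg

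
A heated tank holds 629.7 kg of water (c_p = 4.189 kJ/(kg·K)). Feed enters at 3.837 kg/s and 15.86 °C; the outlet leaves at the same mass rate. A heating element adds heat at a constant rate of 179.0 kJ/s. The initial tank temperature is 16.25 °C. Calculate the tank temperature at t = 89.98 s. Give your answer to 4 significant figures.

M c_p dT/dt = ṁ c_p (T_in − T) + Q̇.
Rearrange: dT/dt = (T_ss − T)/τ with τ = M/ṁ = 164.113 s and T_ss = T_in + Q̇/(ṁ c_p) = 26.9966 °C.
Solution: T(t) = T_ss + (T₀ − T_ss) e^(−t/τ).
T(89.98) = 26.9966 + (-10.7466)·e^(−89.98/164.113) = 26.9966 + (-10.7466)·0.577942 = 20.7857 °C.

20.79 °C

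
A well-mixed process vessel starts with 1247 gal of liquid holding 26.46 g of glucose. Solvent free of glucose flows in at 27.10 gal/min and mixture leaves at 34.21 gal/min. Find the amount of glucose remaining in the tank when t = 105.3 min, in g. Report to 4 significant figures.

Total volume: dV/dt = Q_in − Q_out = -7.11000 gal/min, so V(t) = 1247 − 7.11000 t and V(105.3) = 498.317 gal.
Species balance (pure solvent in): dm/dt = −Q_out · m/V(t).
dm/m = −Q_out dt/(V₀ − 7.11000 t); integrating gives ln(m/m₀) = −(Q_out/(Q_in−Q_out)) ln(V/V₀).
m = m₀ (V₀/V)^(Q_out/(Q_in−Q_out)) = 26.46 × (1247/498.317)^(-4.81153) = 0.320526 g.

0.3205 g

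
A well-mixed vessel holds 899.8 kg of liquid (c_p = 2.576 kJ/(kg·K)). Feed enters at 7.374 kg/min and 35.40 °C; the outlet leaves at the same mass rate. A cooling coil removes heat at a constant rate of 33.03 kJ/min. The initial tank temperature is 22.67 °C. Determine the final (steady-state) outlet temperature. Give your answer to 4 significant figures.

Heat balance on the well-mixed liquid: M c_p dT/dt = ṁ c_p (T_in − T) − 33.03.
At steady state dT/dt = 0 ⇒ T_ss = T_in − Q̇/(ṁ c_p) = 35.40 − 33.03/(7.374·2.576) = 33.6612 °C.

33.66 °C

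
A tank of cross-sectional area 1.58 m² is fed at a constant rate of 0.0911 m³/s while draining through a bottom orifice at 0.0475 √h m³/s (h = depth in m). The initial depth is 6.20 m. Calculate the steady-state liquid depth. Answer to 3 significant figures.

3.68 m

Volume balance on the tank: A dh/dt = Q_in − 0.0475 √h. At steady state dh/dt = 0:
Q_in = 0.0475 √h_ss ⇒ √h_ss = 0.0911/0.0475 = 1.9179.
h_ss = 1.9179² = 3.6783 m. (Since h₀ = 6.20 m > h_ss, the level will fall toward this value.)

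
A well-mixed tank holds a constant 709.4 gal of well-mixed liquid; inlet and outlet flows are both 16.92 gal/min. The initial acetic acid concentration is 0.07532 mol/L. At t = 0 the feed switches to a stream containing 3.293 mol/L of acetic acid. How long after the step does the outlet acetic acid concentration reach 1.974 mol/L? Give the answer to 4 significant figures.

37.39 min

Unsteady species balance (constant V, well mixed): V dC/dt = Q(C_in − C), so τ = V/Q = 41.9267 min.
C(t) = C_in + (C₀ − C_in) e^(−t/τ). Set C = 1.974 and solve for t:
e^(−t/τ) = (C − C_in)/(C₀ − C_in) = (1.974 − 3.293)/(0.07532 − 3.293) = 0.409923
t = −τ ln(…) = 41.9267 × 0.891787 = 37.3897 min.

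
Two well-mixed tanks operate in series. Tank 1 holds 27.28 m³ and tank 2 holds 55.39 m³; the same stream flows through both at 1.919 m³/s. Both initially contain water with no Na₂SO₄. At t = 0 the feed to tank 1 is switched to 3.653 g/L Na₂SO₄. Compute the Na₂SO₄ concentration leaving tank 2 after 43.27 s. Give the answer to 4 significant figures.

2.214 g/L

Each tank obeys Vᵢ dCᵢ/dt = Q(Cᵢ₋₁ − Cᵢ), so τᵢ = Vᵢ/Q.
τ₁ = 27.28/1.919 = 14.2157 s; τ₂ = 55.39/1.919 = 28.8640 s.
Tank 1: C₁ = C_in(1 − e^(−t/τ₁)). Tank 2 (τ₁ ≠ τ₂): C₂ = C_in[1 − (τ₁ e^(−t/τ₁) − τ₂ e^(−t/τ₂))/(τ₁ − τ₂)].
At t = 43.27: e^(−t/τ₁) = 0.0476530, e^(−t/τ₂) = 0.223331.
C₂ = 3.653·[1 − (14.2157·0.0476530 − 28.8640·0.223331)/(-14.6483)] = 3.653·0.606178 = 2.21437 g/L.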